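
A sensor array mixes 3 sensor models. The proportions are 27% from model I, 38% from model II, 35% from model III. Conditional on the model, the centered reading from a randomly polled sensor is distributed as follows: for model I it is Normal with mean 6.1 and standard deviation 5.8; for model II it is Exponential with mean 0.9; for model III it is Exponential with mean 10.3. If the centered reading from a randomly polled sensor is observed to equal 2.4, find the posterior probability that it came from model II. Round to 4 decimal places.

Likelihoods f(2.4 | ·): I: 0.0561194; II: 0.0772038; III: 0.0769074.
Posterior ∝ prior × likelihood. Numerator for II: 0.38·0.0772038 = 0.0293375.
Normalizing constant: 0.27·0.0561194 + 0.38·0.0772038 + 0.35·0.0769074 = 0.0714073.
P(II | observation) = 0.0293375 / 0.0714073 = 0.410847.

0.4108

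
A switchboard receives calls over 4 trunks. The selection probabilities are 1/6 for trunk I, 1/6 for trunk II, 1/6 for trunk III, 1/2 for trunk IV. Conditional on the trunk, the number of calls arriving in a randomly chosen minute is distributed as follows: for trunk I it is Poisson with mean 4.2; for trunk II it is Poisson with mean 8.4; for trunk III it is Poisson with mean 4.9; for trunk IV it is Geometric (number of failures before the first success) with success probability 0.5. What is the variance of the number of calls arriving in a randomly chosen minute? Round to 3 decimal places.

11.445

Per component, I: μ=4.2, E[X²]=21.84; II: μ=8.4, E[X²]=78.96; III: μ=4.9, E[X²]=28.91; IV: μ=1, E[X²]=3.
E[X] = 0.166667·4.2 + 0.166667·8.4 + 0.166667·4.9 + 0.5·1 = 3.41667.
E[X²] = 0.166667·21.84 + 0.166667·78.96 + 0.166667·28.91 + 0.5·3 = 23.1183.
Var(X) = E[X²] − (E[X])² = 23.1183 − 11.6736 = 11.4447.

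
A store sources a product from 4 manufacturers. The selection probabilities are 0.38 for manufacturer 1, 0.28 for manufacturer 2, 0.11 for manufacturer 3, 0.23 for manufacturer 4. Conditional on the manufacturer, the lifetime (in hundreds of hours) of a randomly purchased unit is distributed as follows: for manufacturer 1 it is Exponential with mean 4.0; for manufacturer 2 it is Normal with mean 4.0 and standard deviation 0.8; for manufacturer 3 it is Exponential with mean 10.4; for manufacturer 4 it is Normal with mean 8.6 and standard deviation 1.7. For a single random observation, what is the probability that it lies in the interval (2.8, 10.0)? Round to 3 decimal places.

0.644

Conditional on each manufacturer, P(2.8 < X < 10.0): 1: 0.4145; 2: 0.933193; 3: 0.381663; 4: 0.794574.
By total probability, P(2.8 < X < 10.0) = 0.38·0.4145 + 0.28·0.933193 + 0.11·0.381663 + 0.23·0.794574 = 0.643539.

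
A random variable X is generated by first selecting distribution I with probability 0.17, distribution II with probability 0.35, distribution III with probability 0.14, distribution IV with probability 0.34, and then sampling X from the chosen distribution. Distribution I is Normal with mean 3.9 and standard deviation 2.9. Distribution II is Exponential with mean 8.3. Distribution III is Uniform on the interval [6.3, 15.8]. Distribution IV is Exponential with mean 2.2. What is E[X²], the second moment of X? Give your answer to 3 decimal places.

For each component E[X²] = Var + (mean)², giving I: 23.62; II: 137.78; III: 129.623; IV: 9.68.
Overall E[X²] = 0.17·23.62 + 0.35·137.78 + 0.14·129.623 + 0.34·9.68 = 73.6769.

73.677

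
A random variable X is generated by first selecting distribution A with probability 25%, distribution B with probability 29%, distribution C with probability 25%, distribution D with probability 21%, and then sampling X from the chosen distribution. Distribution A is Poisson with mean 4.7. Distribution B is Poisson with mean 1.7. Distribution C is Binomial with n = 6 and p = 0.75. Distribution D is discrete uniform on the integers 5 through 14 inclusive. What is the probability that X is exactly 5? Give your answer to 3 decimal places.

0.160

Conditional on each component, P(X = 5): A: 0.17383; B: 0.0216154; C: 0.355957; D: 0.1.
By total probability, P(X = 5) = 0.25·0.17383 + 0.29·0.0216154 + 0.25·0.355957 + 0.21·0.1 = 0.159715.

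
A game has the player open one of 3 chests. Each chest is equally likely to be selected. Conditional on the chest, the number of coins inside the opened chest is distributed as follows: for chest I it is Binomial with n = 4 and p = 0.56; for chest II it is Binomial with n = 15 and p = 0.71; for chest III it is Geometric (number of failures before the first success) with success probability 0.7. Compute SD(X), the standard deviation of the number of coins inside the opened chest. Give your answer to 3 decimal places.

4.625

Per component, I: μ=2.24, E[X²]=6.0032; II: μ=10.65, E[X²]=116.511; III: μ=0.428571, E[X²]=0.795918.
E[X] = 0.333333·2.24 + 0.333333·10.65 + 0.333333·0.428571 = 4.43952.
E[X²] = 0.333333·6.0032 + 0.333333·116.511 + 0.333333·0.795918 = 41.1034.
Var(X) = E[X²] − (E[X])² = 41.1034 − 19.7094 = 21.394.
SD(X) = √21.394 = 4.62536.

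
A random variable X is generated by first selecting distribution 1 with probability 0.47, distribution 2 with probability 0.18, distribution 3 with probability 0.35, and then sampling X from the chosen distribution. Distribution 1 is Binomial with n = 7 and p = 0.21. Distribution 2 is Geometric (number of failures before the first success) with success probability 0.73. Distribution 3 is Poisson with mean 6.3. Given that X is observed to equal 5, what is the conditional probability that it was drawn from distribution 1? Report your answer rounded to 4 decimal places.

Likelihoods P(X=5 | ·): 1: 0.00535266; 2: 0.00104747; 3: 0.151868.
Posterior ∝ prior × likelihood. Numerator for 1: 0.47·0.00535266 = 0.00251575.
Normalizing constant: 0.47·0.00535266 + 0.18·0.00104747 + 0.35·0.151868 = 0.0558581.
P(1 | observation) = 0.00251575 / 0.0558581 = 0.0450383.

0.0450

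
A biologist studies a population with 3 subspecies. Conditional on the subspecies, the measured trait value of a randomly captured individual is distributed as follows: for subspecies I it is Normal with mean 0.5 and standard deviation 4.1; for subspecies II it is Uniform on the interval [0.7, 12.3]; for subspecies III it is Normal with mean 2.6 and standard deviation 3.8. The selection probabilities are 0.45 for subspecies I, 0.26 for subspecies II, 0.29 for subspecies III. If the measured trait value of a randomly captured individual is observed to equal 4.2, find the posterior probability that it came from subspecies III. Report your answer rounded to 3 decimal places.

0.351

Likelihoods f(4.2 | ·): I: 0.0647563; II: 0.0862069; III: 0.0960792.
Posterior ∝ prior × likelihood. Numerator for III: 0.29·0.0960792 = 0.027863.
Normalizing constant: 0.45·0.0647563 + 0.26·0.0862069 + 0.29·0.0960792 = 0.0794171.
P(III | observation) = 0.027863 / 0.0794171 = 0.350843.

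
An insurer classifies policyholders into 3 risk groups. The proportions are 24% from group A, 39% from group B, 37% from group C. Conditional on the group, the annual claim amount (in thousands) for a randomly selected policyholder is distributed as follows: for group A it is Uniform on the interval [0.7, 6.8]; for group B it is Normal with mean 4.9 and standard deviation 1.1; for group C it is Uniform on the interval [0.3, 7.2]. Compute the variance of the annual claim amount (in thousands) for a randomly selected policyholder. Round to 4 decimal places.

Per component, A: μ=3.75, E[X²]=17.1633; B: μ=4.9, E[X²]=25.22; C: μ=3.75, E[X²]=18.03.
E[X] = 0.24·3.75 + 0.39·4.9 + 0.37·3.75 = 4.1985.
E[X²] = 0.24·17.1633 + 0.39·25.22 + 0.37·18.03 = 20.6261.
Var(X) = E[X²] − (E[X])² = 20.6261 − 17.6274 = 2.9987.

2.9987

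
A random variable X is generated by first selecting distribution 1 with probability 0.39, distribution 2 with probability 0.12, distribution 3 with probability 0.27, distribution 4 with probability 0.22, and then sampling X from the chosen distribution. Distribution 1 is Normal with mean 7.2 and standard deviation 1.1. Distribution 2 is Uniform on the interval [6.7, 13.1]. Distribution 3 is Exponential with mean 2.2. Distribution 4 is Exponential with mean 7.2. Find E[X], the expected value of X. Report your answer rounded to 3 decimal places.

6.174

Component means — 1: 7.2; 2: 9.9; 3: 2.2; 4: 7.2.
E[X] = 0.39·7.2 + 0.12·9.9 + 0.27·2.2 + 0.22·7.2 = 6.174.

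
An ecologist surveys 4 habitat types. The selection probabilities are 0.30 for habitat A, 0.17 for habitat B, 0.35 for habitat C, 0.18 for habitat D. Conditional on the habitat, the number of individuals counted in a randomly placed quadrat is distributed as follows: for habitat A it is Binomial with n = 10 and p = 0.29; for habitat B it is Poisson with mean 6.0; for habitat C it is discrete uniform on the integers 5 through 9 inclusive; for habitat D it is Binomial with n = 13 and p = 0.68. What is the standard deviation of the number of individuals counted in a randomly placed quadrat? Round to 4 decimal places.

2.7435

Per component, A: μ=2.9, E[X²]=10.469; B: μ=6, E[X²]=42; C: μ=7, E[X²]=51; D: μ=8.84, E[X²]=80.9744.
E[X] = 0.3·2.9 + 0.17·6 + 0.35·7 + 0.18·8.84 = 5.9312.
E[X²] = 0.3·10.469 + 0.17·42 + 0.35·51 + 0.18·80.9744 = 42.7061.
Var(X) = E[X²] − (E[X])² = 42.7061 − 35.1791 = 7.52696.
SD(X) = √7.52696 = 2.74353.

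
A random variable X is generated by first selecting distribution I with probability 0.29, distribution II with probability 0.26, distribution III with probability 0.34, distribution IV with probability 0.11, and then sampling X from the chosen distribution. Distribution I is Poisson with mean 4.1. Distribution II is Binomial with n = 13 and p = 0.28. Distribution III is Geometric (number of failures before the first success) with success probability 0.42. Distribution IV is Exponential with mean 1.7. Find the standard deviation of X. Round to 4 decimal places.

2.1903

Per component, I: μ=4.1, E[X²]=20.91; II: μ=3.64, E[X²]=15.8704; III: μ=1.38095, E[X²]=5.19501; IV: μ=1.7, E[X²]=5.78.
E[X] = 0.29·4.1 + 0.26·3.64 + 0.34·1.38095 + 0.11·1.7 = 2.79192.
E[X²] = 0.29·20.91 + 0.26·15.8704 + 0.34·5.19501 + 0.11·5.78 = 12.5923.
Var(X) = E[X²] − (E[X])² = 12.5923 − 7.79484 = 4.79747.
SD(X) = √4.79747 = 2.19031.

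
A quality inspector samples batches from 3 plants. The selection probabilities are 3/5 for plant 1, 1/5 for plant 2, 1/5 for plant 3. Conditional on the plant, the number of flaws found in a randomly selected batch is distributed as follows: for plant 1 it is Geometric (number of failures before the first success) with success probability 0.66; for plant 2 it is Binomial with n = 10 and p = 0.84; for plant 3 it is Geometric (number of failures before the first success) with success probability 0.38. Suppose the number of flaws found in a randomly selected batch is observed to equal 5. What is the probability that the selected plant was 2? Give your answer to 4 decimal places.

0.2014

Likelihoods P(X=5 | ·): 1: 0.00299874; 2: 0.0110509; 3: 0.034813.
Posterior ∝ prior × likelihood. Numerator for 2: 0.2·0.0110509 = 0.00221018.
Normalizing constant: 0.6·0.00299874 + 0.2·0.0110509 + 0.2·0.034813 = 0.010972.
P(2 | observation) = 0.00221018 / 0.010972 = 0.201437.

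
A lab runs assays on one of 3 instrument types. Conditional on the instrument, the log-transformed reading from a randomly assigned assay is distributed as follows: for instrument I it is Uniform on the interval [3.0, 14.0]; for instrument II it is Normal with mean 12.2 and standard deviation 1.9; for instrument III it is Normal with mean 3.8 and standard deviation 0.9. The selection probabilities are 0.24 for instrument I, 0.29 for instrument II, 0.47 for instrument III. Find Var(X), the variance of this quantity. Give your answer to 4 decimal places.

Per component, I: μ=8.5, E[X²]=82.3333; II: μ=12.2, E[X²]=152.45; III: μ=3.8, E[X²]=15.25.
E[X] = 0.24·8.5 + 0.29·12.2 + 0.47·3.8 = 7.364.
E[X²] = 0.24·82.3333 + 0.29·152.45 + 0.47·15.25 = 71.138.
Var(X) = E[X²] − (E[X])² = 71.138 − 54.2285 = 16.9095.

16.9095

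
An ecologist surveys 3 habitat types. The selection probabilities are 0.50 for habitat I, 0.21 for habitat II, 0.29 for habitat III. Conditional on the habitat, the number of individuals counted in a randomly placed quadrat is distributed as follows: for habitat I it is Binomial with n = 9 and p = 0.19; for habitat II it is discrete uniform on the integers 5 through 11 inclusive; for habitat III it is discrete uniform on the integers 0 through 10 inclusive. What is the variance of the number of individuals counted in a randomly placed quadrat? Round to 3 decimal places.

10.704

Per component, I: μ=1.71, E[X²]=4.3092; II: μ=8, E[X²]=68; III: μ=5, E[X²]=35.
E[X] = 0.5·1.71 + 0.21·8 + 0.29·5 = 3.985.
E[X²] = 0.5·4.3092 + 0.21·68 + 0.29·35 = 26.5846.
Var(X) = E[X²] − (E[X])² = 26.5846 − 15.8802 = 10.7044.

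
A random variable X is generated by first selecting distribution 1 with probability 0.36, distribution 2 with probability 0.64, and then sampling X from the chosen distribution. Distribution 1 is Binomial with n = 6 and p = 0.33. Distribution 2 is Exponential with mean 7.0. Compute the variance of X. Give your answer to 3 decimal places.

37.644

Per component, 1: μ=1.98, E[X²]=5.247; 2: μ=7, E[X²]=98.
E[X] = 0.36·1.98 + 0.64·7 = 5.1928.
E[X²] = 0.36·5.247 + 0.64·98 = 64.6089.
Var(X) = E[X²] − (E[X])² = 64.6089 − 26.9652 = 37.6437.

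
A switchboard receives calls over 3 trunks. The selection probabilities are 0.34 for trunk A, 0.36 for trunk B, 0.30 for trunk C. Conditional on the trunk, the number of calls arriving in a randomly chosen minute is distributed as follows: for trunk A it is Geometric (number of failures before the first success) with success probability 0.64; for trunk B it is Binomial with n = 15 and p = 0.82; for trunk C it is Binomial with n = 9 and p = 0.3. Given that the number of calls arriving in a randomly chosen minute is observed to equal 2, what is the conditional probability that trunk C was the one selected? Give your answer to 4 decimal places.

0.7395

Likelihoods P(X=2 | ·): A: 0.082944; B: 1.47014e-08; C: 0.266828.
Posterior ∝ prior × likelihood. Numerator for C: 0.3·0.266828 = 0.0800484.
Normalizing constant: 0.34·0.082944 + 0.36·1.47014e-08 + 0.3·0.266828 = 0.108249.
P(C | observation) = 0.0800484 / 0.108249 = 0.739481.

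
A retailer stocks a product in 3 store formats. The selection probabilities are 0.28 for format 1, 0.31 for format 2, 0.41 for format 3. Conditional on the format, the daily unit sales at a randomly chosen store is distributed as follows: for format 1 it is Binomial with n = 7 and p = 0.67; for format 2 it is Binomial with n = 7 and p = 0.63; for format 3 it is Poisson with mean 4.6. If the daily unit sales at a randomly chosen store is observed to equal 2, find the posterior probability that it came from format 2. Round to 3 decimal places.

Likelihoods P(X=2 | ·): 1: 0.0368925; 2: 0.0577975; 3: 0.106348.
Posterior ∝ prior × likelihood. Numerator for 2: 0.31·0.0577975 = 0.0179172.
Normalizing constant: 0.28·0.0368925 + 0.31·0.0577975 + 0.41·0.106348 = 0.07185.
P(2 | observation) = 0.0179172 / 0.07185 = 0.24937.

0.249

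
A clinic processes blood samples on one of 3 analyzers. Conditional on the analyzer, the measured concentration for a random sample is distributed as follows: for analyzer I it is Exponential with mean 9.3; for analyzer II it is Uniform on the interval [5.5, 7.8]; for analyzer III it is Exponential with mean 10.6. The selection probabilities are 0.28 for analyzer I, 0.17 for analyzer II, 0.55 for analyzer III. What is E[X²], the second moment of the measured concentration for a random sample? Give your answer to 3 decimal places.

179.623

For each component E[X²] = Var + (mean)², giving I: 172.98; II: 44.6633; III: 224.72.
Overall E[X²] = 0.28·172.98 + 0.17·44.6633 + 0.55·224.72 = 179.623.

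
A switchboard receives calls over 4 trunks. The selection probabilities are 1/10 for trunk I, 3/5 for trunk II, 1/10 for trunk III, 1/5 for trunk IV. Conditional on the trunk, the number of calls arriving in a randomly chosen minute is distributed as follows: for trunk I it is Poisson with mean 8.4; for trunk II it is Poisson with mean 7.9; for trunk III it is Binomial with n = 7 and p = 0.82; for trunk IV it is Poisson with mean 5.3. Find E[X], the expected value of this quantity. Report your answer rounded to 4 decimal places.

Component means — I: 8.4; II: 7.9; III: 5.74; IV: 5.3.
E[X] = 0.1·8.4 + 0.6·7.9 + 0.1·5.74 + 0.2·5.3 = 7.214.

7.2140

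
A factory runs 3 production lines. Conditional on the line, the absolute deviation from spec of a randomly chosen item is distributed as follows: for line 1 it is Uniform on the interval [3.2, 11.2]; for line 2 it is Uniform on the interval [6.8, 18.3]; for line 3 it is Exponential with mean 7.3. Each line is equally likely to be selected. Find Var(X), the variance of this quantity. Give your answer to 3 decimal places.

Per component, 1: μ=7.2, E[X²]=57.1733; 2: μ=12.55, E[X²]=168.523; 3: μ=7.3, E[X²]=106.58.
E[X] = 0.333333·7.2 + 0.333333·12.55 + 0.333333·7.3 = 9.01667.
E[X²] = 0.333333·57.1733 + 0.333333·168.523 + 0.333333·106.58 = 110.759.
Var(X) = E[X²] − (E[X])² = 110.759 − 81.3003 = 29.4586.

29.459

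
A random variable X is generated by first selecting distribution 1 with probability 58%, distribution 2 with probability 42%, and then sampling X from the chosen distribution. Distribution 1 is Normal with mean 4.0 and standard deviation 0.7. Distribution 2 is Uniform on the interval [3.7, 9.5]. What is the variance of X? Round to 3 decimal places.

3.108

Per component, 1: μ=4, E[X²]=16.49; 2: μ=6.6, E[X²]=46.3633.
E[X] = 0.58·4 + 0.42·6.6 = 5.092.
E[X²] = 0.58·16.49 + 0.42·46.3633 = 29.0368.
Var(X) = E[X²] − (E[X])² = 29.0368 − 25.9285 = 3.10834.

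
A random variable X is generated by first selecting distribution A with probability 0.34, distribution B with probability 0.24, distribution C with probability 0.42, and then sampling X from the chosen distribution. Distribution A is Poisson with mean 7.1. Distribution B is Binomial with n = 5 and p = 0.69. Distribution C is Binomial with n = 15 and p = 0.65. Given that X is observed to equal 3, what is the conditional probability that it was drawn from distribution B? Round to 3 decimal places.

0.818

Likelihoods P(X=3 | ·): A: 0.049219; B: 0.315697; C: 0.000422248.
Posterior ∝ prior × likelihood. Numerator for B: 0.24·0.315697 = 0.0757673.
Normalizing constant: 0.34·0.049219 + 0.24·0.315697 + 0.42·0.000422248 = 0.0926791.
P(B | observation) = 0.0757673 / 0.0926791 = 0.817523.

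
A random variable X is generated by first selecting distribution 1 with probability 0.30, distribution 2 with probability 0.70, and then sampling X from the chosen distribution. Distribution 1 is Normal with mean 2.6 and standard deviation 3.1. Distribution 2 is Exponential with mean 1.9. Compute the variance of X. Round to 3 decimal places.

5.513

Per component, 1: μ=2.6, E[X²]=16.37; 2: μ=1.9, E[X²]=7.22.
E[X] = 0.3·2.6 + 0.7·1.9 = 2.11.
E[X²] = 0.3·16.37 + 0.7·7.22 = 9.965.
Var(X) = E[X²] − (E[X])² = 9.965 − 4.4521 = 5.5129.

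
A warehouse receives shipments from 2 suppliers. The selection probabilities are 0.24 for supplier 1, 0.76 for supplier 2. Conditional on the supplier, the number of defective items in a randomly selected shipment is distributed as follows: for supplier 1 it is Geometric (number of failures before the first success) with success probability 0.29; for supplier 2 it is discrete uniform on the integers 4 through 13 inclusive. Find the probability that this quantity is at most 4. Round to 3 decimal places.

0.273

Conditional on each supplier, P(X ≤ 4): 1: 0.819577; 2: 0.1.
By total probability, P(X ≤ 4) = 0.24·0.819577 + 0.76·0.1 = 0.272698.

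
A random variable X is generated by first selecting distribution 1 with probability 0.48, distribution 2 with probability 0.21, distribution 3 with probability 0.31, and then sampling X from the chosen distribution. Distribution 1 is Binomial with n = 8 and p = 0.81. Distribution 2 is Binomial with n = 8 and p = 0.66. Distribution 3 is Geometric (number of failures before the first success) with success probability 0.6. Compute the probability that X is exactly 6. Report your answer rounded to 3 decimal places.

0.194

Conditional on each component, P(X = 6): 1: 0.28548; 2: 0.267534; 3: 0.0024576.
By total probability, P(X = 6) = 0.48·0.28548 + 0.21·0.267534 + 0.31·0.0024576 = 0.193974.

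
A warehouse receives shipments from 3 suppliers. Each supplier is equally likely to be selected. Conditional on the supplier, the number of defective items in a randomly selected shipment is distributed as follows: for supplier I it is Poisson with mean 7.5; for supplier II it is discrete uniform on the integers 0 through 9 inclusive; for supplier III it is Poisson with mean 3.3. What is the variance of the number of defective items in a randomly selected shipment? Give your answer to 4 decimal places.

9.4700

Per component, I: μ=7.5, E[X²]=63.75; II: μ=4.5, E[X²]=28.5; III: μ=3.3, E[X²]=14.19.
E[X] = 0.333333·7.5 + 0.333333·4.5 + 0.333333·3.3 = 5.1.
E[X²] = 0.333333·63.75 + 0.333333·28.5 + 0.333333·14.19 = 35.48.
Var(X) = E[X²] − (E[X])² = 35.48 − 26.01 = 9.47.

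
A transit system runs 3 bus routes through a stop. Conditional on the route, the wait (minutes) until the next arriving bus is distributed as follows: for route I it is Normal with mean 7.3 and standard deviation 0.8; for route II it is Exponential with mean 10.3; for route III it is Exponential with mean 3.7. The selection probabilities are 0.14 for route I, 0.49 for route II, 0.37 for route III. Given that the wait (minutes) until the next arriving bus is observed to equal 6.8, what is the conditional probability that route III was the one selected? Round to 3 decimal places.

0.163

Likelihoods f(6.8 | ·): I: 0.410201; II: 0.05017; III: 0.0430165.
Posterior ∝ prior × likelihood. Numerator for III: 0.37·0.0430165 = 0.0159161.
Normalizing constant: 0.14·0.410201 + 0.49·0.05017 + 0.37·0.0430165 = 0.0979276.
P(III | observation) = 0.0159161 / 0.0979276 = 0.162529.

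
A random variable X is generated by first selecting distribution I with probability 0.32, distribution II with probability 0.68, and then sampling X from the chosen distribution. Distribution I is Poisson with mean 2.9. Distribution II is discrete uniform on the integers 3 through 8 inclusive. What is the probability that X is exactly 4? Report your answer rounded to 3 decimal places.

0.165

Conditional on each component, P(X = 4): I: 0.162154; II: 0.166667.
By total probability, P(X = 4) = 0.32·0.162154 + 0.68·0.166667 = 0.165223.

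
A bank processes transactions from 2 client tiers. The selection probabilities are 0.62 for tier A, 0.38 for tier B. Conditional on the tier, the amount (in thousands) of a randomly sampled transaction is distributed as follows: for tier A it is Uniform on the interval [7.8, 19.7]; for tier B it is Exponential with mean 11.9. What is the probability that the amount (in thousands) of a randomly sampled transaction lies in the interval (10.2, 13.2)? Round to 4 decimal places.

Conditional on each tier, P(10.2 < X < 13.2): A: 0.252101; B: 0.0945645.
By total probability, P(10.2 < X < 13.2) = 0.62·0.252101 + 0.38·0.0945645 = 0.192237.

0.1922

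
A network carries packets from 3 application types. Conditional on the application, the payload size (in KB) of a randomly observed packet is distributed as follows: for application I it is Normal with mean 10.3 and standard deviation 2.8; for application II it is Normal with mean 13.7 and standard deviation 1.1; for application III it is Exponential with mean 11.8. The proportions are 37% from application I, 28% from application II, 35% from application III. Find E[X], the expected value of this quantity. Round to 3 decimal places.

11.777

Component means — I: 10.3; II: 13.7; III: 11.8.
E[X] = 0.37·10.3 + 0.28·13.7 + 0.35·11.8 = 11.777.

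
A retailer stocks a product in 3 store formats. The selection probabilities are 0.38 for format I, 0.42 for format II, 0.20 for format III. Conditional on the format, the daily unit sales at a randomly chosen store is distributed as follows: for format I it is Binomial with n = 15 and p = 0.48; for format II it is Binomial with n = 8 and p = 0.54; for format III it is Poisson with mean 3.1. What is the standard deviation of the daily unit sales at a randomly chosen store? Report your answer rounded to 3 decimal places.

2.367

Per component, I: μ=7.2, E[X²]=55.584; II: μ=4.32, E[X²]=20.6496; III: μ=3.1, E[X²]=12.71.
E[X] = 0.38·7.2 + 0.42·4.32 + 0.2·3.1 = 5.1704.
E[X²] = 0.38·55.584 + 0.42·20.6496 + 0.2·12.71 = 32.3368.
Var(X) = E[X²] − (E[X])² = 32.3368 − 26.733 = 5.60372.
SD(X) = √5.60372 = 2.36722.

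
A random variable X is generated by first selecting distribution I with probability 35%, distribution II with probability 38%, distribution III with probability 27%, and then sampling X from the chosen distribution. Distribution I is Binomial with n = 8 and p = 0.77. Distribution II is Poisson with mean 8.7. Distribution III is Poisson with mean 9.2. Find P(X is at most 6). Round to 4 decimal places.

0.3440

Conditional on each component, P(X ≤ 6): I: 0.581134; II: 0.235488; III: 0.189165.
By total probability, P(X ≤ 6) = 0.35·0.581134 + 0.38·0.235488 + 0.27·0.189165 = 0.343957.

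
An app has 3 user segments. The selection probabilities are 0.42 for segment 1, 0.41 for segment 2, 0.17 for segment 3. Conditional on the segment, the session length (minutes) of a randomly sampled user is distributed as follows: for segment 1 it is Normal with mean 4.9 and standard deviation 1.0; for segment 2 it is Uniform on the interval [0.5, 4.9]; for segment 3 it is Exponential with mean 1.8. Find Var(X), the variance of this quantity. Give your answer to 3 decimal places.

3.208

Per component, 1: μ=4.9, E[X²]=25.01; 2: μ=2.7, E[X²]=8.90333; 3: μ=1.8, E[X²]=6.48.
E[X] = 0.42·4.9 + 0.41·2.7 + 0.17·1.8 = 3.471.
E[X²] = 0.42·25.01 + 0.41·8.90333 + 0.17·6.48 = 15.2562.
Var(X) = E[X²] − (E[X])² = 15.2562 − 12.0478 = 3.20833.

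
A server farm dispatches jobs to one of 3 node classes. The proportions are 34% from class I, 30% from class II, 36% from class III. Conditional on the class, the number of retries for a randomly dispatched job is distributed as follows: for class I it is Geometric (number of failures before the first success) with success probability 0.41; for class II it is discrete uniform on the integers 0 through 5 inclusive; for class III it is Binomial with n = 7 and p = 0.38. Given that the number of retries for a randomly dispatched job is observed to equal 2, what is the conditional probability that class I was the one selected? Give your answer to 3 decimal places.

0.244

Likelihoods P(X=2 | ·): I: 0.142721; II: 0.166667; III: 0.277808.
Posterior ∝ prior × likelihood. Numerator for I: 0.34·0.142721 = 0.0485251.
Normalizing constant: 0.34·0.142721 + 0.3·0.166667 + 0.36·0.277808 = 0.198536.
P(I | observation) = 0.0485251 / 0.198536 = 0.244415.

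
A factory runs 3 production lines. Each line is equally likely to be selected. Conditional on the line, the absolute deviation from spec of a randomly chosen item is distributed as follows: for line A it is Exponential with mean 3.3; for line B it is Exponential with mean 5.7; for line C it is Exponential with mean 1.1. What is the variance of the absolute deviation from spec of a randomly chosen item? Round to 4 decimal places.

18.3922

Per component, A: μ=3.3, E[X²]=21.78; B: μ=5.7, E[X²]=64.98; C: μ=1.1, E[X²]=2.42.
E[X] = 0.333333·3.3 + 0.333333·5.7 + 0.333333·1.1 = 3.36667.
E[X²] = 0.333333·21.78 + 0.333333·64.98 + 0.333333·2.42 = 29.7267.
Var(X) = E[X²] − (E[X])² = 29.7267 − 11.3344 = 18.3922.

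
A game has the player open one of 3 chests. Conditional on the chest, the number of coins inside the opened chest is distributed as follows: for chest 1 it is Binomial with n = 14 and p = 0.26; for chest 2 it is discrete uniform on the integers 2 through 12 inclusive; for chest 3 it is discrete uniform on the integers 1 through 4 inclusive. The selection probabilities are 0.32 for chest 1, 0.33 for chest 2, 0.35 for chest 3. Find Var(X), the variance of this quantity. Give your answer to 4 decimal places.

Per component, 1: μ=3.64, E[X²]=15.9432; 2: μ=7, E[X²]=59; 3: μ=2.5, E[X²]=7.5.
E[X] = 0.32·3.64 + 0.33·7 + 0.35·2.5 = 4.3498.
E[X²] = 0.32·15.9432 + 0.33·59 + 0.35·7.5 = 27.1968.
Var(X) = E[X²] − (E[X])² = 27.1968 − 18.9208 = 8.27606.

8.2761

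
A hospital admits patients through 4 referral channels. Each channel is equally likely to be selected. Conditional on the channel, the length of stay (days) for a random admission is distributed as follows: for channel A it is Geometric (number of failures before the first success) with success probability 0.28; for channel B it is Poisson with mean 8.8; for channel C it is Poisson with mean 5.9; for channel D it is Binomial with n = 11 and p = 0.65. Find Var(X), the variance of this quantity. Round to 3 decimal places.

Per component, A: μ=2.57143, E[X²]=15.7959; B: μ=8.8, E[X²]=86.24; C: μ=5.9, E[X²]=40.71; D: μ=7.15, E[X²]=53.625.
E[X] = 0.25·2.57143 + 0.25·8.8 + 0.25·5.9 + 0.25·7.15 = 6.10536.
E[X²] = 0.25·15.7959 + 0.25·86.24 + 0.25·40.71 + 0.25·53.625 = 49.0927.
Var(X) = E[X²] − (E[X])² = 49.0927 − 37.2754 = 11.8173.

11.817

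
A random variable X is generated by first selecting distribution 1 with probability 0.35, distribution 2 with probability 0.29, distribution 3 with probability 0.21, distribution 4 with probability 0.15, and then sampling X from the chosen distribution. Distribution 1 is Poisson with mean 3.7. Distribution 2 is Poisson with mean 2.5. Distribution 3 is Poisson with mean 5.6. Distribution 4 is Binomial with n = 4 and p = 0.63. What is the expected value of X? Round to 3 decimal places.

Component means — 1: 3.7; 2: 2.5; 3: 5.6; 4: 2.52.
E[X] = 0.35·3.7 + 0.29·2.5 + 0.21·5.6 + 0.15·2.52 = 3.574.

3.574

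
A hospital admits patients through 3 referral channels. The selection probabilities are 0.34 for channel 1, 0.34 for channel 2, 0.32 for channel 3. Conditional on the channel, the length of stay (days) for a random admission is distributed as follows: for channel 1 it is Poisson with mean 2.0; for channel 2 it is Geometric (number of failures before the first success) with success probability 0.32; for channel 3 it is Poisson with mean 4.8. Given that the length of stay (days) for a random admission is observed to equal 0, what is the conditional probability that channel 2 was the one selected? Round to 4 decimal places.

0.6910

Likelihoods P(X=0 | ·): 1: 0.135335; 2: 0.32; 3: 0.00822975.
Posterior ∝ prior × likelihood. Numerator for 2: 0.34·0.32 = 0.1088.
Normalizing constant: 0.34·0.135335 + 0.34·0.32 + 0.32·0.00822975 = 0.157448.
P(2 | observation) = 0.1088 / 0.157448 = 0.691024.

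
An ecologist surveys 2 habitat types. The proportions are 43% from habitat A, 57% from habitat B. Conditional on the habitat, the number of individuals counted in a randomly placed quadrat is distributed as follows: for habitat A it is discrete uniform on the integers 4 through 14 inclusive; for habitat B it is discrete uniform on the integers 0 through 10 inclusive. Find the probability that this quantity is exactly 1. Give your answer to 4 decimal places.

Conditional on each habitat, P(X = 1): A: 0; B: 0.0909091.
By total probability, P(X = 1) = 0.43·0 + 0.57·0.0909091 = 0.0518182.

0.0518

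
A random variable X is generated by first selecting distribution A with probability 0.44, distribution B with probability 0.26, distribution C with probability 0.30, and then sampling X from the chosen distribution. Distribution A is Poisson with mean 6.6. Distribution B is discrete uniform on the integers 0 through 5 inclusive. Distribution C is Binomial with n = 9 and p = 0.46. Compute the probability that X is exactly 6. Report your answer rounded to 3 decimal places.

Conditional on each component, P(X = 6): A: 0.156166; B: 0; C: 0.125316.
By total probability, P(X = 6) = 0.44·0.156166 + 0.26·0 + 0.3·0.125316 = 0.106308.

0.106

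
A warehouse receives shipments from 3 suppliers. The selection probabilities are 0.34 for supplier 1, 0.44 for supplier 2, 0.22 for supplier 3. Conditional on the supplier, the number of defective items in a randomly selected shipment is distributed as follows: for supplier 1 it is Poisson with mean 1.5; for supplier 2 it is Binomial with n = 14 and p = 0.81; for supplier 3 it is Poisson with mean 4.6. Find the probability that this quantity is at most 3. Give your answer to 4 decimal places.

0.3893

Conditional on each supplier, P(X ≤ 3): 1: 0.934358; 2: 2.39044e-06; 3: 0.325706.
By total probability, P(X ≤ 3) = 0.34·0.934358 + 0.44·2.39044e-06 + 0.22·0.325706 = 0.389338.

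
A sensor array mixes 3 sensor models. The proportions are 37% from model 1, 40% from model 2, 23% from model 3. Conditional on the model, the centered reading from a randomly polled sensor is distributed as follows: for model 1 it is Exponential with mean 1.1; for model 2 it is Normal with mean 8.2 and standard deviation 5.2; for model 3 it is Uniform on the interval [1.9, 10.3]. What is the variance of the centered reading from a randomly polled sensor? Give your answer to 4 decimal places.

Per component, 1: μ=1.1, E[X²]=2.42; 2: μ=8.2, E[X²]=94.28; 3: μ=6.1, E[X²]=43.09.
E[X] = 0.37·1.1 + 0.4·8.2 + 0.23·6.1 = 5.09.
E[X²] = 0.37·2.42 + 0.4·94.28 + 0.23·43.09 = 48.5181.
Var(X) = E[X²] − (E[X])² = 48.5181 − 25.9081 = 22.61.

22.6100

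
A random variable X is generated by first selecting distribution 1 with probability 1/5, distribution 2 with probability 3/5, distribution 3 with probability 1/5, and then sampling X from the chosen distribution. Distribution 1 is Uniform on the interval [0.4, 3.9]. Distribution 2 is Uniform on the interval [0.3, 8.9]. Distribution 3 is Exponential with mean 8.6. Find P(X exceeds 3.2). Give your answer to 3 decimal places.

0.576

Conditional on each component, P(X > 3.2): 1: 0.2; 2: 0.662791; 3: 0.68929.
By total probability, P(X > 3.2) = 0.2·0.2 + 0.6·0.662791 + 0.2·0.68929 = 0.575532.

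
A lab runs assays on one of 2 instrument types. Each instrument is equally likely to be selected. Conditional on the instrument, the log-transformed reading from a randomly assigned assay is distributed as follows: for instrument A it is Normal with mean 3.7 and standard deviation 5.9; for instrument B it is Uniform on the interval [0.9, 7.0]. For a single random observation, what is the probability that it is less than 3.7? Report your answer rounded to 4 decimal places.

0.4795

Conditional on each instrument, P(X < 3.7): A: 0.5; B: 0.459016.
By total probability, P(X < 3.7) = 0.5·0.5 + 0.5·0.459016 = 0.479508.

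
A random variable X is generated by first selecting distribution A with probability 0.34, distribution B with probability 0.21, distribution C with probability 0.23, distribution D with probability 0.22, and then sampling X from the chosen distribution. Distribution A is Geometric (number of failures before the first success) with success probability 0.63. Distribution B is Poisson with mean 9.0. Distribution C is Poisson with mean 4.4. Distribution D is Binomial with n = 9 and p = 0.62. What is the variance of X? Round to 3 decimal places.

Per component, A: μ=0.587302, E[X²]=1.27715; B: μ=9, E[X²]=90; C: μ=4.4, E[X²]=23.76; D: μ=5.58, E[X²]=33.2568.
E[X] = 0.34·0.587302 + 0.21·9 + 0.23·4.4 + 0.22·5.58 = 4.32928.
E[X²] = 0.34·1.27715 + 0.21·90 + 0.23·23.76 + 0.22·33.2568 = 32.1155.
Var(X) = E[X²] − (E[X])² = 32.1155 − 18.7427 = 13.3728.

13.373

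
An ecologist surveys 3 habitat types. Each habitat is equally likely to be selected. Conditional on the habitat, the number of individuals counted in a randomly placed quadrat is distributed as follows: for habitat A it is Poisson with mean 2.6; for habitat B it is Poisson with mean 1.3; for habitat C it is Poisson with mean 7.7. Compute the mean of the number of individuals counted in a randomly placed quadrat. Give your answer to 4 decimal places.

3.8667

Component means — A: 2.6; B: 1.3; C: 7.7.
E[X] = 0.333333·2.6 + 0.333333·1.3 + 0.333333·7.7 = 3.86667.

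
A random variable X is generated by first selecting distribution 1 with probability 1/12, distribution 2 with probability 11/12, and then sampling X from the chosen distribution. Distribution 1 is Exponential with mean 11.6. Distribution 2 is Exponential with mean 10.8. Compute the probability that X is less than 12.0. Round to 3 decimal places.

Conditional on each component, P(X < 12.0): 1: 0.64459; 2: 0.670807.
By total probability, P(X < 12.0) = 0.0833333·0.64459 + 0.916667·0.670807 = 0.668622.

0.669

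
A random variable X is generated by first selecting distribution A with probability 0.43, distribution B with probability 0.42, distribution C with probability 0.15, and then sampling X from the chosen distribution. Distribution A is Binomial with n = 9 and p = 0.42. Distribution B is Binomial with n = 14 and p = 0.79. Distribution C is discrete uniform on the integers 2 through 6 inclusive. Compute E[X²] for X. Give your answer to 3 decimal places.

For each component E[X²] = Var + (mean)², giving A: 16.4808; B: 124.646; C: 18.
Overall E[X²] = 0.43·16.4808 + 0.42·124.646 + 0.15·18 = 62.1381.

62.138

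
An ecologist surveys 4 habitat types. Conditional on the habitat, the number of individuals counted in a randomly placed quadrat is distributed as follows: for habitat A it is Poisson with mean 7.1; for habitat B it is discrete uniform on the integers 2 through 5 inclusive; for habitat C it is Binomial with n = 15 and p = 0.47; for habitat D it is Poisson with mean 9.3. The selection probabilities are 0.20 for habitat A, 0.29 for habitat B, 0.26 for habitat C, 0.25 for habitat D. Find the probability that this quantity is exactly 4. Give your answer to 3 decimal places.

Conditional on each habitat, P(X = 4): A: 0.0873638; B: 0.25; C: 0.0617389; D: 0.0284959.
By total probability, P(X = 4) = 0.2·0.0873638 + 0.29·0.25 + 0.26·0.0617389 + 0.25·0.0284959 = 0.113149.

0.113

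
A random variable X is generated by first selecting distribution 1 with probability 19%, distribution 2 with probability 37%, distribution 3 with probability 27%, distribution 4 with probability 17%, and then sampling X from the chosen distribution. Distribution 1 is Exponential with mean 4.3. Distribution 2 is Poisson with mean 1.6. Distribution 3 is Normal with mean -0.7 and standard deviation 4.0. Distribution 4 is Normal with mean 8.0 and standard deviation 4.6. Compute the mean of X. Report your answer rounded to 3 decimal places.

2.580

Component means — 1: 4.3; 2: 1.6; 3: -0.7; 4: 8.
E[X] = 0.19·4.3 + 0.37·1.6 + 0.27·-0.7 + 0.17·8 = 2.58.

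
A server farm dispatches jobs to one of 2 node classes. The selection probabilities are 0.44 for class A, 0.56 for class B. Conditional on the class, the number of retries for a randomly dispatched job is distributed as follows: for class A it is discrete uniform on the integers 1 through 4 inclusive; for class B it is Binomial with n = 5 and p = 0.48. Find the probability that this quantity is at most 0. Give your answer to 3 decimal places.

Conditional on each class, P(X ≤ 0): A: 0; B: 0.0380204.
By total probability, P(X ≤ 0) = 0.44·0 + 0.56·0.0380204 = 0.0212914.

0.021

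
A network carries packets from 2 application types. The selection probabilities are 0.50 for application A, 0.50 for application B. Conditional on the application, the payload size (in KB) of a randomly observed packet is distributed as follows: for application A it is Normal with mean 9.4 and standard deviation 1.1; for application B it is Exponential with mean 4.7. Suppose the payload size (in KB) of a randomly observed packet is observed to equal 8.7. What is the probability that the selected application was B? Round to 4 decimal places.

Likelihoods f(8.7 | ·): A: 0.296198; B: 0.0334191.
Posterior ∝ prior × likelihood. Numerator for B: 0.5·0.0334191 = 0.0167096.
Normalizing constant: 0.5·0.296198 + 0.5·0.0334191 = 0.164808.
P(B | observation) = 0.0167096 / 0.164808 = 0.101388.

0.1014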